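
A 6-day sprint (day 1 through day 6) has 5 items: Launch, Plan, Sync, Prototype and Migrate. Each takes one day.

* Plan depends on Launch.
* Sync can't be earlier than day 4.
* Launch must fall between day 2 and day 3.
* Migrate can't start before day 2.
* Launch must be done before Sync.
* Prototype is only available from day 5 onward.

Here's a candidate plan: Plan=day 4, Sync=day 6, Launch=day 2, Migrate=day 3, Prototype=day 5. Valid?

Launch must be done before Sync — holds.
Launch must fall between day 2 and day 3 — holds.
Prototype is only available from day 5 onward — holds.
Plan depends on Launch — holds.
Sync can't be earlier than day 4 — holds.
Migrate can't start before day 2 — holds.

Valid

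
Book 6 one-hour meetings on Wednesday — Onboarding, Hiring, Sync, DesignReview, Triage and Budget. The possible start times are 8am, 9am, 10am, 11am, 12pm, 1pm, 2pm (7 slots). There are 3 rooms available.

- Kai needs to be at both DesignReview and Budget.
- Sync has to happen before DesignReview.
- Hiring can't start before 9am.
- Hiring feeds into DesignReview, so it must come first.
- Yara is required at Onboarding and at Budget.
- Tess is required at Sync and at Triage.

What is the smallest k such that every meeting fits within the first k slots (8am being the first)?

The precedence chain requires at least 2 distinct slots.
With at most 3 per slot and 6 meetings, at least 2 slots are needed.
Propagating the time windows through the other constraints, DesignReview can't land before 10am — that is slot 3 counting from 8am — so the schedule must run through at least 3 slots.
3 works (last occupied slot: 10am): for example Triage=9am; Sync=8am; Onboarding=8am; Hiring=9am; DesignReview=10am; Budget=9am.

3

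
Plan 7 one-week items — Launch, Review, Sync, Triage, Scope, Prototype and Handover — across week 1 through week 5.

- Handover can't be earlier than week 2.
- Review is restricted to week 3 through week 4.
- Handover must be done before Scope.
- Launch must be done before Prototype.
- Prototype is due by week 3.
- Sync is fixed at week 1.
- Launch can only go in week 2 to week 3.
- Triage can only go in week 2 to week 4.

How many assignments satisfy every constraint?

36

Splitting on Review: it can be week 3 (18), week 4 (18). Listing each branch's schedules as (Launch, Sync, Triage, Scope, Prototype, Handover) by week number:
Review=week 3: (2,1,2,3,3,2) (2,1,2,4,3,2) (2,1,2,4,3,3) (2,1,2,5,3,2) (2,1,2,5,3,3) (2,1,2,5,3,4) (2,1,3,3,3,2) (2,1,3,4,3,2) (2,1,3,4,3,3) (2,1,3,5,3,2) (2,1,3,5,3,3) (2,1,3,5,3,4) (2,1,4,3,3,2) (2,1,4,4,3,2) (2,1,4,4,3,3) (2,1,4,5,3,2) (2,1,4,5,3,3) (2,1,4,5,3,4) — 18.
Review=week 4: (2,1,2,3,3,2) (2,1,2,4,3,2) (2,1,2,4,3,3) (2,1,2,5,3,2) (2,1,2,5,3,3) (2,1,2,5,3,4) (2,1,3,3,3,2) (2,1,3,4,3,2) (2,1,3,4,3,3) (2,1,3,5,3,2) (2,1,3,5,3,3) (2,1,3,5,3,4) (2,1,4,3,3,2) (2,1,4,4,3,2) (2,1,4,4,3,3) (2,1,4,5,3,2) (2,1,4,5,3,3) (2,1,4,5,3,4) — 18.
Summing: 18 + 18 = 36.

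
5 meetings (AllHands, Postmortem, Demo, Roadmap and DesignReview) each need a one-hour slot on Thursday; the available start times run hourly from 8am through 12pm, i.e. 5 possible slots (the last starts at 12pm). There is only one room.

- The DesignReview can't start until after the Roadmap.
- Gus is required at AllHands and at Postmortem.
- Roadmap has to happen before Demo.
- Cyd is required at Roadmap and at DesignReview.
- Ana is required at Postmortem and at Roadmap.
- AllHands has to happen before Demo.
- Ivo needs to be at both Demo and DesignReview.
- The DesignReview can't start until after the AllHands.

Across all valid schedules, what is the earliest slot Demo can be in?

Precedence pushes Demo to at least 9am.
Demo at 10am is achievable: Roadmap -> 9am; Postmortem -> 12pm; DesignReview -> 11am; AllHands -> 8am; Demo -> 10am.
Nothing earlier works — the conflict and capacity constraints rule out every slot before 10am.

10am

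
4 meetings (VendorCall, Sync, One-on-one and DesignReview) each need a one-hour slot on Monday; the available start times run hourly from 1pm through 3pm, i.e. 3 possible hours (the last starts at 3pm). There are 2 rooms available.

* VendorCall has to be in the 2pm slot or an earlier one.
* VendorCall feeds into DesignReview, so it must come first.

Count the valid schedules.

Splitting on VendorCall: it can be 1pm (14), 2pm (7). Listing each branch's schedules as (Sync, One-on-one, DesignReview):
VendorCall=1pm: (1pm,2pm,2pm) (1pm,2pm,3pm) (1pm,3pm,2pm) (1pm,3pm,3pm) (2pm,1pm,2pm) (2pm,1pm,3pm) (2pm,2pm,3pm) (2pm,3pm,2pm) (2pm,3pm,3pm) (3pm,1pm,2pm) (3pm,1pm,3pm) (3pm,2pm,2pm) (3pm,2pm,3pm) (3pm,3pm,2pm) — 14.
VendorCall=2pm: (1pm,1pm,3pm) (1pm,2pm,3pm) (1pm,3pm,3pm) (2pm,1pm,3pm) (2pm,3pm,3pm) (3pm,1pm,3pm) (3pm,2pm,3pm) — 7.
Summing: 14 + 7 = 21.

21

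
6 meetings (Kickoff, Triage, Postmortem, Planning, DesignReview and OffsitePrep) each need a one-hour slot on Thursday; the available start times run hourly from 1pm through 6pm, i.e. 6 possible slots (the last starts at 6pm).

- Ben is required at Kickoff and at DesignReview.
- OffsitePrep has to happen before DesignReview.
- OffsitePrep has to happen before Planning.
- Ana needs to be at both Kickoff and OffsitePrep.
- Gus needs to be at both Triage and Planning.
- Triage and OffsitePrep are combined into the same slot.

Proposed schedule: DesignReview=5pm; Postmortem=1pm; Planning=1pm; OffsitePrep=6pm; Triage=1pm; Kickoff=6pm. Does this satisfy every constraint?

Invalid. OffsitePrep has to happen before Planning.

Ana needs to be at both Kickoff and OffsitePrep — violated.
OffsitePrep has to happen before DesignReview — violated.
Triage and OffsitePrep are combined into the same slot — violated.
OffsitePrep has to happen before Planning — violated.
Ben is required at Kickoff and at DesignReview — holds.
Gus needs to be at both Triage and Planning — violated.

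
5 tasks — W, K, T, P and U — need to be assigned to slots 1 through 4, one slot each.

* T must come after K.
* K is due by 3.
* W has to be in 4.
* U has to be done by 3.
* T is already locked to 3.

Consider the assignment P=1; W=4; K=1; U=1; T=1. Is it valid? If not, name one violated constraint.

No — it violates: T is already locked to 3

W has to be in 4 — holds.
T is already locked to 3 — violated.
U has to be done by 3 — holds.
K is due by 3 — holds.
T must come after K — violated.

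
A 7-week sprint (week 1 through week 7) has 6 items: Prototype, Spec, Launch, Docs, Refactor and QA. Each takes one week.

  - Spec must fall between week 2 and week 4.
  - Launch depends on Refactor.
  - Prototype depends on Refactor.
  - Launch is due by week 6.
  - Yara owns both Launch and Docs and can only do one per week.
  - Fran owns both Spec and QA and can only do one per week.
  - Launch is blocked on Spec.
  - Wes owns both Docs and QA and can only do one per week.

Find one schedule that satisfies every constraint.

Refactor=week 1; QA=week 3; Docs=week 1; Launch=week 3; Spec=week 2; Prototype=week 2

Checking: Refactor(week 1) before Prototype(week 2); Refactor(week 1) before Launch(week 3); Spec(week 2) before Launch(week 3); Spec(week 2) != QA(week 3); Docs(week 1) != QA(week 3); Launch(week 3) != Docs(week 1); Launch=week 3 in [week 1,week 6]; Spec=week 2 in [week 2,week 4].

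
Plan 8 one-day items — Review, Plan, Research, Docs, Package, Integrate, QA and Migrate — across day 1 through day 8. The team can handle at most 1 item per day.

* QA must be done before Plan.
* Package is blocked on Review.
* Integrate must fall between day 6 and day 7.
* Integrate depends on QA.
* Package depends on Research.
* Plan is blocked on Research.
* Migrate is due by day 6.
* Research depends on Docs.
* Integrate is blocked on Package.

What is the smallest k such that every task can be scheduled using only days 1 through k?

8

The precedence chain requires at least 4 distinct days.
With at most 1 per day and 8 tasks, at least 8 days are needed.
Integrate can't be placed before day 6, so the schedule must run through at least day 6.
8 works (last occupied day: day 8): for example Research -> day 3; QA -> day 6; Plan -> day 8; Package -> day 5; Review -> day 4; Integrate -> day 7; Migrate -> day 1; Docs -> day 2.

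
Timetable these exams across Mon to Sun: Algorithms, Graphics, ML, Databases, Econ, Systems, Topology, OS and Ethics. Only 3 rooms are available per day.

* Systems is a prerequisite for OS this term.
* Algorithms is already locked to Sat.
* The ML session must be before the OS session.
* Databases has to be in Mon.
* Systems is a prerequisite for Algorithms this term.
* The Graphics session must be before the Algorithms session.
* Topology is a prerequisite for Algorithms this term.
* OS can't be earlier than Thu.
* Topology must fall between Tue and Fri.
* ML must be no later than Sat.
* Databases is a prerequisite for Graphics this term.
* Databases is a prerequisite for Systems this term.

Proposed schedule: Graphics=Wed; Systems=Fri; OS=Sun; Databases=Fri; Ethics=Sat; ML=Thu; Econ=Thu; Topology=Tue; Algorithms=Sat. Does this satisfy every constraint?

OS can't be earlier than Thu — holds.
Systems is a prerequisite for OS this term — holds.
Topology must fall between Tue and Fri — holds.
The ML session must be before the OS session — holds.
Only 3 rooms are available per day — holds.
Databases is a prerequisite for Graphics this term — violated.
Systems is a prerequisite for Algorithms this term — holds.
Databases is a prerequisite for Systems this term — violated.
ML must be no later than Sat — holds.
The Graphics session must be before the Algorithms session — holds.
Topology is a prerequisite for Algorithms this term — holds.
Databases has to be in Mon — violated.
Algorithms is already locked to Sat — holds.

No — it violates: Databases has to be in Mon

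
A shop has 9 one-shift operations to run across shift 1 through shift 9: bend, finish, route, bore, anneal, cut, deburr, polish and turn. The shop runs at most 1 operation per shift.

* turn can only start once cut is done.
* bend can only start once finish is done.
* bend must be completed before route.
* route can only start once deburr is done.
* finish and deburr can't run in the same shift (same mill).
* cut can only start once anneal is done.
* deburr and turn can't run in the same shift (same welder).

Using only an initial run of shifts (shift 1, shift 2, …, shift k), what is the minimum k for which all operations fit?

9

The precedence chain requires at least 3 distinct shifts.
With at most 1 per shift and 9 operations, at least 9 shifts are needed.
9 works (last occupied shift: shift 9): for example bore=shift 8, route=shift 4, bend=shift 2, turn=shift 7, cut=shift 6, polish=shift 9, finish=shift 1, deburr=shift 3, anneal=shift 5.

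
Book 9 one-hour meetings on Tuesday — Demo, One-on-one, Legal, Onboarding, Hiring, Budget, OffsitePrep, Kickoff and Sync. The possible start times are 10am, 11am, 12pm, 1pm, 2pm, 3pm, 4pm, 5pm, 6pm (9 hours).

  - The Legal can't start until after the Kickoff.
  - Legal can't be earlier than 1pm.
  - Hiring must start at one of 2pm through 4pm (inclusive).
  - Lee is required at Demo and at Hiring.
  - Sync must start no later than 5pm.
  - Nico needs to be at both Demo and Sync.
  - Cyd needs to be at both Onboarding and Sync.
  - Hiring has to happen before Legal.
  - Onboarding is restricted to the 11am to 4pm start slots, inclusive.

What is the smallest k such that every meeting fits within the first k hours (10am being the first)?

The precedence chain requires at least 2 distinct hours.
Propagating the time windows through the other constraints, Legal can't land before 3pm — that is hour 6 counting from 10am — so the schedule must run through at least 6 hours.
6 works (last occupied hour: 3pm): for example Sync in 12pm; Legal in 3pm; Demo in 10am; Hiring in 2pm; Kickoff in 10am; One-on-one in 10am; OffsitePrep in 10am; Budget in 10am; Onboarding in 11am.

6 hours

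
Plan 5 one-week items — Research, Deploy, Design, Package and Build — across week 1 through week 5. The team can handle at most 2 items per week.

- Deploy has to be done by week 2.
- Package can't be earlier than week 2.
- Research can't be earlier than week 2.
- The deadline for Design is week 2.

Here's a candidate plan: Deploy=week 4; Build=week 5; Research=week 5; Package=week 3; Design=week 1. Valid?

No. Deploy has to be done by week 2 is not satisfied.

The deadline for Design is week 2 — holds.
Deploy has to be done by week 2 — violated.
The team can handle at most 2 items per week — holds.
Package can't be earlier than week 2 — holds.
Research can't be earlier than week 2 — holds.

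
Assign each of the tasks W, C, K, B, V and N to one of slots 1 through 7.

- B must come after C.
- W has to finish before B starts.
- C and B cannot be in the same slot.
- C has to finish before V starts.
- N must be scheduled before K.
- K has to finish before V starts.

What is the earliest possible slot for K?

Precedence pushes K to at least 2; downstream work caps K at 6.
K at 2 is achievable: N -> 1, W -> 1, V -> 3, C -> 1, B -> 2, K -> 2.

2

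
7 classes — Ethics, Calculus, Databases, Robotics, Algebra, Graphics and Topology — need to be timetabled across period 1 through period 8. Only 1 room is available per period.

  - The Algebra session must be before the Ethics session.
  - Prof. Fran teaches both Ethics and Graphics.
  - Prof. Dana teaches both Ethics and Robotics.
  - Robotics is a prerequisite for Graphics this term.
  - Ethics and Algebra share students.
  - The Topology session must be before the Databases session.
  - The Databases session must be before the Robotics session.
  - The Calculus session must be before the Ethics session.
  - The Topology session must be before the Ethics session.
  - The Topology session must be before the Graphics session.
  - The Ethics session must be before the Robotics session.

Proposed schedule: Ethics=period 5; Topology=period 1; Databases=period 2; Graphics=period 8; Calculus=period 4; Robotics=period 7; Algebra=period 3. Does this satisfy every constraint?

Robotics is a prerequisite for Graphics this term — holds.
Prof. Fran teaches both Ethics and Graphics — holds.
The Calculus session must be before the Ethics session — holds.
The Topology session must be before the Ethics session — holds.
The Databases session must be before the Robotics session — holds.
The Topology session must be before the Graphics session — holds.
The Ethics session must be before the Robotics session — holds.
The Algebra session must be before the Ethics session — holds.
Prof. Dana teaches both Ethics and Robotics — holds.
The Topology session must be before the Databases session — holds.
Ethics and Algebra share students — holds.
Only 1 room is available per period — holds.

Valid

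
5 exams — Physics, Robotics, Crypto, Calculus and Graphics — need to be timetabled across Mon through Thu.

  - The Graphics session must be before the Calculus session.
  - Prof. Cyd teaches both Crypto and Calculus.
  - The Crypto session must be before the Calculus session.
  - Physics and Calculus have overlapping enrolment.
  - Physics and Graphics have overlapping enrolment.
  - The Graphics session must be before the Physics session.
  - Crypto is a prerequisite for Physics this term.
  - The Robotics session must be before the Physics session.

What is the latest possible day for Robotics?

Downstream work caps Robotics at Wed.
Robotics at Wed is achievable: Physics in Thu; Calculus in Tue; Graphics in Mon; Robotics in Wed; Crypto in Mon.

Wed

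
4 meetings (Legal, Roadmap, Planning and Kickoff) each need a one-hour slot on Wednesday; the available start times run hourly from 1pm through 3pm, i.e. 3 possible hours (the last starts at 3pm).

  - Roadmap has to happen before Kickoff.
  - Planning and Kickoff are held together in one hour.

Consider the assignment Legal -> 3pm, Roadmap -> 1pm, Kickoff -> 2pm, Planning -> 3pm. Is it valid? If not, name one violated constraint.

Planning and Kickoff are held together in one hour — violated.
Roadmap has to happen before Kickoff — holds.

No. Planning and Kickoff are held together in one hour is not satisfied.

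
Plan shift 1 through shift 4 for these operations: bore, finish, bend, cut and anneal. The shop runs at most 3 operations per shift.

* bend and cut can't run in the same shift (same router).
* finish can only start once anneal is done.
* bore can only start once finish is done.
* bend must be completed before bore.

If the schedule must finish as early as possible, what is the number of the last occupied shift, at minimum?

shift 3

The precedence chain requires at least 3 distinct shifts.
With at most 3 per shift and 5 operations, at least 2 shifts are needed.
3 works (last occupied shift: shift 3): for example bore=shift 3; finish=shift 2; cut=shift 2; anneal=shift 1; bend=shift 1.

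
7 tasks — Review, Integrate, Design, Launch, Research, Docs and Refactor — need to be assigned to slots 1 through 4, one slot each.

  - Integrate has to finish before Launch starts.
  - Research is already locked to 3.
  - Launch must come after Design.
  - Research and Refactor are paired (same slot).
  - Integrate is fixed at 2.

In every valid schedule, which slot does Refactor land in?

Refactor must be in the same slot as Research, which can't be before 3, so Refactor is at least 3; Refactor must be in the same slot as Research, which can't be after 3, so Refactor is at most 3.
So Refactor is pinned to 3.

3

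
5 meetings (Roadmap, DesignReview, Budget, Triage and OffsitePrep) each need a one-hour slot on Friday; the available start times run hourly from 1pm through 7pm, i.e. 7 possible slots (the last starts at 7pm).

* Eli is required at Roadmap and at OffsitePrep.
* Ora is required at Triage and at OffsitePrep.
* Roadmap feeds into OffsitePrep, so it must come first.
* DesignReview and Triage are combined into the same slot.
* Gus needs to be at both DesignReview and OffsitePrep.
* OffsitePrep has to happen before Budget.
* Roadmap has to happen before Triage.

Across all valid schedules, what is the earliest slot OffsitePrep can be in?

2pm

Precedence pushes OffsitePrep to at least 2pm; downstream work caps OffsitePrep at 6pm.
OffsitePrep at 2pm is achievable: Budget in 3pm; Triage in 3pm; Roadmap in 1pm; OffsitePrep in 2pm; DesignReview in 3pm.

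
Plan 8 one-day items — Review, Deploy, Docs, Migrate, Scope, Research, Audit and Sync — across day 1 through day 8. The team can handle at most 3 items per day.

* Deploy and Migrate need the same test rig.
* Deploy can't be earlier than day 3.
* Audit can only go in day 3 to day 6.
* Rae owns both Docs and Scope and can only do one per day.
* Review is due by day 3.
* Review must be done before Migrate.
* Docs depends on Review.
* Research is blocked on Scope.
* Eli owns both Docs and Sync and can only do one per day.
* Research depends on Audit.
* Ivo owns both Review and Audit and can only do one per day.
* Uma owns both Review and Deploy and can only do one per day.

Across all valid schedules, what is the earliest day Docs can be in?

day 2

Precedence pushes Docs to at least day 2.
Docs at day 2 is achievable: Sync in day 1, Audit in day 3, Scope in day 1, Research in day 4, Review in day 1, Migrate in day 2, Docs in day 2, Deploy in day 3.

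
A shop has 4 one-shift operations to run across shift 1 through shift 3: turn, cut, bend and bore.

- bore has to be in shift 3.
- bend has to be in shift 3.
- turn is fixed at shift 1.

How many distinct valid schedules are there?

Enumerating: bore in shift 3, turn in shift 1, cut in shift 1, bend in shift 3 | turn in shift 1, cut in shift 2, bend in shift 3, bore in shift 3 | turn=shift 1; cut=shift 3; bore=shift 3; bend=shift 3.

3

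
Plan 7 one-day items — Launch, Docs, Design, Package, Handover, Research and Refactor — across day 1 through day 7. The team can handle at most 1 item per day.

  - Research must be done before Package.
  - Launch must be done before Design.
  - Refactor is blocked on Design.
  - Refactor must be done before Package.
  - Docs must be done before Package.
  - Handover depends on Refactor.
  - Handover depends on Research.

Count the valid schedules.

Splitting on Launch: it can be day 1 (27), day 2 (13), day 3 (4). Listing each branch's schedules as (Docs, Design, Package, Handover, Research, Refactor) by day number:
Launch=day 1: (2,3,6,7,4,5) (2,3,6,7,5,4) (2,3,7,6,4,5) (2,3,7,6,5,4) (2,4,6,7,3,5) (2,4,7,6,3,5) (3,2,6,7,4,5) (3,2,6,7,5,4) (3,2,7,6,4,5) (3,2,7,6,5,4) (3,4,6,7,2,5) (3,4,7,6,2,5) (4,2,6,7,3,5) (4,2,6,7,5,3) (4,2,7,6,3,5) (4,2,7,6,5,3) (4,3,6,7,2,5) (4,3,7,6,2,5) (5,2,6,7,3,4) (5,2,6,7,4,3) (5,2,7,6,3,4) (5,2,7,6,4,3) (5,3,6,7,2,4) (5,3,7,6,2,4) (6,2,7,5,3,4) (6,2,7,5,4,3) (6,3,7,5,2,4) — 27.
Launch=day 2: (1,3,6,7,4,5) (1,3,6,7,5,4) (1,3,7,6,4,5) (1,3,7,6,5,4) (1,4,6,7,3,5) (1,4,7,6,3,5) (3,4,6,7,1,5) (3,4,7,6,1,5) (4,3,6,7,1,5) (4,3,7,6,1,5) (5,3,6,7,1,4) (5,3,7,6,1,4) (6,3,7,5,1,4) — 13.
Launch=day 3: (1,4,6,7,2,5) (1,4,7,6,2,5) (2,4,6,7,1,5) (2,4,7,6,1,5) — 4.
Summing: 27 + 13 + 4 = 44.

44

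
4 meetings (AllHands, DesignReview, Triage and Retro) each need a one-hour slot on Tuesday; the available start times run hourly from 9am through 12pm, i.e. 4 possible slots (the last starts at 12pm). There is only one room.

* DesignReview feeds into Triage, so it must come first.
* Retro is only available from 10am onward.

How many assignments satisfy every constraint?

Splitting on AllHands: it can be 9am (3), 10am (2), 11am (2), 12pm (2). Listing each branch's schedules as (DesignReview, Triage, Retro):
AllHands=9am: (10am,11am,12pm) (10am,12pm,11am) (11am,12pm,10am) — 3.
AllHands=10am: (9am,11am,12pm) (9am,12pm,11am) — 2.
AllHands=11am: (9am,10am,12pm) (9am,12pm,10am) — 2.
AllHands=12pm: (9am,10am,11am) (9am,11am,10am) — 2.
Summing: 3 + 2 + 2 + 2 = 9.

9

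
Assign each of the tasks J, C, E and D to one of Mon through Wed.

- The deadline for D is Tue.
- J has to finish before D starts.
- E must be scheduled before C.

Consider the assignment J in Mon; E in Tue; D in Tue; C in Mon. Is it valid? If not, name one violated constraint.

No. E must be scheduled before C is not satisfied.

J has to finish before D starts — holds.
E must be scheduled before C — violated.
The deadline for D is Tue — holds.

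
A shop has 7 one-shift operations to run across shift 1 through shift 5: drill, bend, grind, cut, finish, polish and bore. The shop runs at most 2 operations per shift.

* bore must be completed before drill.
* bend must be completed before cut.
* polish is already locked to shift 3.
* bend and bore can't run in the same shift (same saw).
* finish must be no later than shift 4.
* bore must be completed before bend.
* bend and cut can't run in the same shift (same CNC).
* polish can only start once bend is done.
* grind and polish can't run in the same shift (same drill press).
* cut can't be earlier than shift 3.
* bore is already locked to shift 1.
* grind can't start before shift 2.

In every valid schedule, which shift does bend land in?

bore is fixed at shift 1 and must come before bend, so bend is at least shift 2.
polish is fixed at shift 3 and must come after bend, so bend is at most shift 2.
So bend must be shift 2.

shift 2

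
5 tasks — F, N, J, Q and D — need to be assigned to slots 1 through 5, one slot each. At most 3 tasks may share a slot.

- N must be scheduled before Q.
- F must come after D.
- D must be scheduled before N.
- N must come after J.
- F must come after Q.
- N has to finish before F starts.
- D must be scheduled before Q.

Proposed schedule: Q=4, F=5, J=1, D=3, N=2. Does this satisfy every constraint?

No — it violates: D must be scheduled before N

D must be scheduled before N — violated.
N must be scheduled before Q — holds.
D must be scheduled before Q — holds.
At most 3 tasks may share a slot — holds.
F must come after D — holds.
N must come after J — holds.
F must come after Q — holds.
N has to finish before F starts — holds.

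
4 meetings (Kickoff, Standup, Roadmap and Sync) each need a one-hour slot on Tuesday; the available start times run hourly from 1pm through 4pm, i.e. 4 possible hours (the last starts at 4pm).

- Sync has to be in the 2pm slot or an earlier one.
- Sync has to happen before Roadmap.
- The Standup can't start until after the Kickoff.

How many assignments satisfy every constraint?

Splitting on Kickoff: it can be 1pm (15), 2pm (10), 3pm (5). Listing each branch's schedules as (Standup, Roadmap, Sync):
Kickoff=1pm: (2pm,2pm,1pm) (2pm,3pm,1pm) (2pm,3pm,2pm) (2pm,4pm,1pm) (2pm,4pm,2pm) (3pm,2pm,1pm) (3pm,3pm,1pm) (3pm,3pm,2pm) (3pm,4pm,1pm) (3pm,4pm,2pm) (4pm,2pm,1pm) (4pm,3pm,1pm) (4pm,3pm,2pm) (4pm,4pm,1pm) (4pm,4pm,2pm) — 15.
Kickoff=2pm: (3pm,2pm,1pm) (3pm,3pm,1pm) (3pm,3pm,2pm) (3pm,4pm,1pm) (3pm,4pm,2pm) (4pm,2pm,1pm) (4pm,3pm,1pm) (4pm,3pm,2pm) (4pm,4pm,1pm) (4pm,4pm,2pm) — 10.
Kickoff=3pm: (4pm,2pm,1pm) (4pm,3pm,1pm) (4pm,3pm,2pm) (4pm,4pm,1pm) (4pm,4pm,2pm) — 5.
Summing: 15 + 10 + 5 = 30.

30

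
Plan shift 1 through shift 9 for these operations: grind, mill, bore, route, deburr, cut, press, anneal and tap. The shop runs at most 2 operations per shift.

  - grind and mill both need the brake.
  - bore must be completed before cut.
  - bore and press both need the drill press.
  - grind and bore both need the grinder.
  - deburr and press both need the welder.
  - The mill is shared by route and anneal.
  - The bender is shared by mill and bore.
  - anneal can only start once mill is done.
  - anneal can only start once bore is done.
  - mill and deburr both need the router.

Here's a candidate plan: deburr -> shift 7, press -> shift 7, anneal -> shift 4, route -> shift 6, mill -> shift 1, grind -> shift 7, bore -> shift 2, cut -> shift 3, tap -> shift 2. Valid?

bore and press both need the drill press — holds.
anneal can only start once bore is done — holds.
grind and bore both need the grinder — holds.
deburr and press both need the welder — violated.
The mill is shared by route and anneal — holds.
mill and deburr both need the router — holds.
anneal can only start once mill is done — holds.
grind and mill both need the brake — holds.
bore must be completed before cut — holds.
The bender is shared by mill and bore — holds.
The shop runs at most 2 operations per shift — violated.

No. The shop runs at most 2 operations per shift is not satisfied.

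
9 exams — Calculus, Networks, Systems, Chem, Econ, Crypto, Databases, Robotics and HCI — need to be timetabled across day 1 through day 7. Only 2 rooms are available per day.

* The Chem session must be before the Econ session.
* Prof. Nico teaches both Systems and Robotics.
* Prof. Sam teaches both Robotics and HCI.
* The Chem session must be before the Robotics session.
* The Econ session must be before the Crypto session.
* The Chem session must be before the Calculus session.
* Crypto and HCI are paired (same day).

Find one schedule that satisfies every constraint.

Chem=day 1; Databases=day 4; HCI=day 3; Crypto=day 3; Networks=day 1; Robotics=day 4; Calculus=day 2; Econ=day 2; Systems=day 5

Checking: Econ(day 2) before Crypto(day 3); Chem(day 1) before Econ(day 2); Chem(day 1) before Calculus(day 2); Chem(day 1) before Robotics(day 4); Systems(day 5) != Robotics(day 4); Robotics(day 4) != HCI(day 3); Crypto = HCI = day 3; max 2 per day (cap 2).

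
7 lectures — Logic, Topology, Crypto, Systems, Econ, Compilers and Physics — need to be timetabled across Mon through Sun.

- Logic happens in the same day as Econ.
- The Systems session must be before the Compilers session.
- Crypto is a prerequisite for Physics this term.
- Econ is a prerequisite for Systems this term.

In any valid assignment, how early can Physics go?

Precedence pushes Physics to at least Tue.
Physics at Tue is achievable: Topology -> Mon, Econ -> Mon, Compilers -> Wed, Systems -> Tue, Logic -> Mon, Crypto -> Mon, Physics -> Tue.

Tue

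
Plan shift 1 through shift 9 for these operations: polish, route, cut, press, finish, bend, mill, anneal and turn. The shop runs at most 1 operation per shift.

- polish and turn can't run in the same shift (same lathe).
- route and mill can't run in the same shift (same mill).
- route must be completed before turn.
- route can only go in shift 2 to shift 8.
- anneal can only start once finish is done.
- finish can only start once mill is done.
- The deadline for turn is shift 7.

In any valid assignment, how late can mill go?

shift 7

Downstream work caps mill at shift 7.
mill at shift 7 is achievable: bend=shift 6; finish=shift 8; route=shift 2; polish=shift 1; press=shift 5; turn=shift 3; cut=shift 4; mill=shift 7; anneal=shift 9.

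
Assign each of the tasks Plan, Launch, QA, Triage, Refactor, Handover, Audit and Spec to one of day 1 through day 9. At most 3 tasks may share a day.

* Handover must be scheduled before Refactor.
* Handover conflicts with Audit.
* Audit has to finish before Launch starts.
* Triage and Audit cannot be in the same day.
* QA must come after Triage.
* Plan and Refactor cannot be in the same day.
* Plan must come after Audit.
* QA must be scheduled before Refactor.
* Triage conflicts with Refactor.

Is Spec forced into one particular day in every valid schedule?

No

Spec can be day 1 (e.g. Plan=day 4, Audit=day 2, Handover=day 1, Triage=day 1, Launch=day 3, QA=day 2, Refactor=day 3, Spec=day 1) or day 2 (e.g. Audit in day 2, QA in day 2, Spec in day 2, Launch in day 3, Triage in day 1, Refactor in day 3, Handover in day 1, Plan in day 4).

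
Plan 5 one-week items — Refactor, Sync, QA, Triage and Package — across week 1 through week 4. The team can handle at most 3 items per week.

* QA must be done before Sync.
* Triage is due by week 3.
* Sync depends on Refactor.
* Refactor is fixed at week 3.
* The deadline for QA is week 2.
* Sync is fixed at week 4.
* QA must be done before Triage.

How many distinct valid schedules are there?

Splitting on QA: it can be week 1 (8), week 2 (4). Listing each branch's schedules as (Refactor, Sync, Triage, Package) by week number:
QA=week 1: (3,4,2,1) (3,4,2,2) (3,4,2,3) (3,4,2,4) (3,4,3,1) (3,4,3,2) (3,4,3,3) (3,4,3,4) — 8.
QA=week 2: (3,4,3,1) (3,4,3,2) (3,4,3,3) (3,4,3,4) — 4.
Summing: 8 + 4 = 12.

12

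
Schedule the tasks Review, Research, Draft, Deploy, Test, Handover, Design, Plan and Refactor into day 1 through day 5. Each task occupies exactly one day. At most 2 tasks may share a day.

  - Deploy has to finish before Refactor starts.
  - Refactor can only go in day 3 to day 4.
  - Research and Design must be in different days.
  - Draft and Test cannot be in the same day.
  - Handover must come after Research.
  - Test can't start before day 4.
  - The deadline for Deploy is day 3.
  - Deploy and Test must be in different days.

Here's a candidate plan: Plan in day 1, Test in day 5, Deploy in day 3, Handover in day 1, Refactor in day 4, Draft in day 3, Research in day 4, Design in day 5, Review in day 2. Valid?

No — it violates: Handover must come after Research

Deploy has to finish before Refactor starts — holds.
Handover must come after Research — violated.
Draft and Test cannot be in the same day — holds.
Refactor can only go in day 3 to day 4 — holds.
Research and Design must be in different days — holds.
Test can't start before day 4 — holds.
The deadline for Deploy is day 3 — holds.
Deploy and Test must be in different days — holds.
At most 2 tasks may share a day — holds.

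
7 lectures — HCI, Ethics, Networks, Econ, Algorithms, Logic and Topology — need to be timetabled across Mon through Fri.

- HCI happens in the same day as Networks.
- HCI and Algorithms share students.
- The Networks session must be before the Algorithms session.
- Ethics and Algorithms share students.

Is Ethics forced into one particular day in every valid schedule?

No

Ethics can be Mon (e.g. Econ in Mon, Ethics in Mon, Logic in Mon, HCI in Mon, Networks in Mon, Topology in Mon, Algorithms in Tue) or Tue (e.g. Algorithms -> Wed, Topology -> Mon, Networks -> Mon, HCI -> Mon, Ethics -> Tue, Logic -> Mon, Econ -> Mon).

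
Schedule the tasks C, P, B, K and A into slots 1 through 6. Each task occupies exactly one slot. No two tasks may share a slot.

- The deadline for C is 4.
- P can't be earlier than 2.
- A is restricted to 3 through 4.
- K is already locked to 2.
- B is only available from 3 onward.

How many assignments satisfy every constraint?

Splitting on C: it can be 1 (12), 3 (2), 4 (2). Listing each branch's schedules as (P, B, K, A):
C=1: (3,5,2,4) (3,6,2,4) (4,5,2,3) (4,6,2,3) (5,3,2,4) (5,4,2,3) (5,6,2,3) (5,6,2,4) (6,3,2,4) (6,4,2,3) (6,5,2,3) (6,5,2,4) — 12.
C=3: (5,6,2,4) (6,5,2,4) — 2.
C=4: (5,6,2,3) (6,5,2,3) — 2.
Summing: 12 + 2 + 2 = 16.

16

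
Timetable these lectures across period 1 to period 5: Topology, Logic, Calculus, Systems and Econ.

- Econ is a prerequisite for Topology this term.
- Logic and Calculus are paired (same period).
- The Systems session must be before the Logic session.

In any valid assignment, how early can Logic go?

period 2

Precedence pushes Logic to at least period 2.
Logic at period 2 is achievable: Logic in period 2; Econ in period 1; Topology in period 2; Calculus in period 2; Systems in period 1.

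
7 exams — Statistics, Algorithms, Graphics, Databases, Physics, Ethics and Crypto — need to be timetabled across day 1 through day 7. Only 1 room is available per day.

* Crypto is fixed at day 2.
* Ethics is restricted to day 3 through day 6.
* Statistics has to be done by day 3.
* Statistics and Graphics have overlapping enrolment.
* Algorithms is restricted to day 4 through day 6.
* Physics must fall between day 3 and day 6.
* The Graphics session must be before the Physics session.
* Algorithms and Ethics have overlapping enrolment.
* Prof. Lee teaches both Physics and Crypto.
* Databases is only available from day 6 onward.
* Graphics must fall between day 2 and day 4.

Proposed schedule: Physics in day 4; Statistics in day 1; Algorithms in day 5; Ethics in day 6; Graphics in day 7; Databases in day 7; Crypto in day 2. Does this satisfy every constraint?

Graphics must fall between day 2 and day 4 — violated.
Physics must fall between day 3 and day 6 — holds.
Ethics is restricted to day 3 through day 6 — holds.
Algorithms is restricted to day 4 through day 6 — holds.
Crypto is fixed at day 2 — holds.
Statistics and Graphics have overlapping enrolment — holds.
Statistics has to be done by day 3 — holds.
Algorithms and Ethics have overlapping enrolment — holds.
Only 1 room is available per day — violated.
Databases is only available from day 6 onward — holds.
Prof. Lee teaches both Physics and Crypto — holds.
The Graphics session must be before the Physics session — violated.

No. Graphics must fall between day 2 and day 4 is not satisfied.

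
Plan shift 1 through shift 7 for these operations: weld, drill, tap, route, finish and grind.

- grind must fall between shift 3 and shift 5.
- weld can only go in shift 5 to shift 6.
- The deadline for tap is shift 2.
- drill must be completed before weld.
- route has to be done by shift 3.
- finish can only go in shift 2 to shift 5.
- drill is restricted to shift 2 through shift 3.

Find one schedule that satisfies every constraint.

grind in shift 3; finish in shift 2; drill in shift 2; route in shift 1; weld in shift 5; tap in shift 1

Checking: drill(shift 2) before weld(shift 5); tap=shift 1 in [shift 1,shift 2]; finish=shift 2 in [shift 2,shift 5]; weld=shift 5 in [shift 5,shift 6]; grind=shift 3 in [shift 3,shift 5]; route=shift 1 in [shift 1,shift 3]; drill=shift 2 in [shift 2,shift 3].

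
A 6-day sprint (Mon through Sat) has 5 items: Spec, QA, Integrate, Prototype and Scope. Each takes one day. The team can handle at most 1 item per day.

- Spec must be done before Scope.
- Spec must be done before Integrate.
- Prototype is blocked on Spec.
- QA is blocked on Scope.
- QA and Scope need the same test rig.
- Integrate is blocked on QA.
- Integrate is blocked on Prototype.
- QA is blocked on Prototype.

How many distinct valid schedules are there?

Splitting on Spec: it can be Mon (10), Tue (2). Listing each branch's schedules as (QA, Integrate, Prototype, Scope):
Spec=Mon: (Thu,Fri,Tue,Wed) (Thu,Fri,Wed,Tue) (Thu,Sat,Tue,Wed) (Thu,Sat,Wed,Tue) (Fri,Sat,Tue,Wed) (Fri,Sat,Tue,Thu) (Fri,Sat,Wed,Tue) (Fri,Sat,Wed,Thu) (Fri,Sat,Thu,Tue) (Fri,Sat,Thu,Wed) — 10.
Spec=Tue: (Fri,Sat,Wed,Thu) (Fri,Sat,Thu,Wed) — 2.
Summing: 10 + 2 = 12.

12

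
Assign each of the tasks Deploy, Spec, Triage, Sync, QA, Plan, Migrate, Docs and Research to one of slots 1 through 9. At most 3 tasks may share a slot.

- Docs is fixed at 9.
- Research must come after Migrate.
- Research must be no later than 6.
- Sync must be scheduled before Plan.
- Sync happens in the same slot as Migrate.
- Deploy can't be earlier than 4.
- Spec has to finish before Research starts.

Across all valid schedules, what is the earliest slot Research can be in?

2

Precedence pushes Research to at least 2; Research's own window allows nothing later than 6.
Research at 2 is achievable: Research -> 2, Deploy -> 4, Triage -> 2, Sync -> 1, Migrate -> 1, QA -> 3, Docs -> 9, Spec -> 1, Plan -> 2.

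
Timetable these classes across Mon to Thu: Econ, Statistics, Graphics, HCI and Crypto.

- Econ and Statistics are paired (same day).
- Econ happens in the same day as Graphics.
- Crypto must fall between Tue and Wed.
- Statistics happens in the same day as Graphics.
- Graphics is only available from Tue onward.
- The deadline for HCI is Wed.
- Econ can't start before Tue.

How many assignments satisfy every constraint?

Splitting on Econ: it can be Tue (6), Wed (6), Thu (6). Listing each branch's schedules as (Statistics, Graphics, HCI, Crypto):
Econ=Tue: (Tue,Tue,Mon,Tue) (Tue,Tue,Mon,Wed) (Tue,Tue,Tue,Tue) (Tue,Tue,Tue,Wed) (Tue,Tue,Wed,Tue) (Tue,Tue,Wed,Wed) — 6.
Econ=Wed: (Wed,Wed,Mon,Tue) (Wed,Wed,Mon,Wed) (Wed,Wed,Tue,Tue) (Wed,Wed,Tue,Wed) (Wed,Wed,Wed,Tue) (Wed,Wed,Wed,Wed) — 6.
Econ=Thu: (Thu,Thu,Mon,Tue) (Thu,Thu,Mon,Wed) (Thu,Thu,Tue,Tue) (Thu,Thu,Tue,Wed) (Thu,Thu,Wed,Tue) (Thu,Thu,Wed,Wed) — 6.
Summing: 6 + 6 + 6 = 18.

18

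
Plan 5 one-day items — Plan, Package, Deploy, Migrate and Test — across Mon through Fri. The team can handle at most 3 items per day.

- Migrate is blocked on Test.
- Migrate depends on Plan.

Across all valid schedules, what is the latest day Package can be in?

Package at Fri is achievable: Package in Fri; Migrate in Tue; Plan in Mon; Test in Mon; Deploy in Mon.

Fri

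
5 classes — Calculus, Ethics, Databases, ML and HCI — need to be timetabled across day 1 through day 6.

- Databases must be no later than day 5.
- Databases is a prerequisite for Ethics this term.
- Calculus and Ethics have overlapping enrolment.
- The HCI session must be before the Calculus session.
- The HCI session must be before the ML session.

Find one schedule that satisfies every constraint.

Calculus in day 2, HCI in day 1, Databases in day 1, ML in day 2, Ethics in day 3

Checking: HCI(day 1) before Calculus(day 2); HCI(day 1) before ML(day 2); Databases(day 1) before Ethics(day 3); Calculus(day 2) != Ethics(day 3); Databases=day 1 in [day 1,day 5].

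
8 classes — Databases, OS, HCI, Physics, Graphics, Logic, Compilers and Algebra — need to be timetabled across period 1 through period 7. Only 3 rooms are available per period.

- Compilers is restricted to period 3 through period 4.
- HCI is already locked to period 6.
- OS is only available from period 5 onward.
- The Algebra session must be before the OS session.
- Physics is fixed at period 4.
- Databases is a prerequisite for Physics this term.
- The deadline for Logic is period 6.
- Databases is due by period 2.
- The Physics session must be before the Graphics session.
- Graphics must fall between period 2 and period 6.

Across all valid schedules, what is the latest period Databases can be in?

period 2

Databases's own window allows nothing later than period 2.
Databases at period 2 is achievable: OS in period 5; HCI in period 6; Databases in period 2; Compilers in period 3; Physics in period 4; Graphics in period 5; Algebra in period 1; Logic in period 1.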